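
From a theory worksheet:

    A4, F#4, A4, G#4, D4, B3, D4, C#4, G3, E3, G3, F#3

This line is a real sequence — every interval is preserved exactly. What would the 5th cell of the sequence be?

F2 D2 F2 E2

Taking 4-note groups, the heads are A4, D4, G3: the pattern moves down a 5th.
Continuing the starts: C3 → F2.
Statement 5 starts on F2 and keeps the same exact contour: F2 D2 F2 E2.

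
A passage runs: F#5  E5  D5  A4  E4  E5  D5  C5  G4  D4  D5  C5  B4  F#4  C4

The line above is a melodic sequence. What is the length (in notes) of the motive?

There are 15 notes; a 5-note unit gives 3 cells:
F#5 E5 D5 A4 E4 | E5 D5 C5 G4 D4 | D5 C5 B4 F#4 C4
That's a consistent down a 2nd shift per cell, and no other grouping gives one.

5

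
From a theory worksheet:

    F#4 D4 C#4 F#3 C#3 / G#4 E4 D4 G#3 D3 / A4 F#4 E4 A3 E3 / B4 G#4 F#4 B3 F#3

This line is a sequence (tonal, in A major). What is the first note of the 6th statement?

With a 5-note motive the entries are F#4, G#4, A4, B4, each up a 2nd from the previous.
Extending the heads up a 2nd: C#5 → D5.

D5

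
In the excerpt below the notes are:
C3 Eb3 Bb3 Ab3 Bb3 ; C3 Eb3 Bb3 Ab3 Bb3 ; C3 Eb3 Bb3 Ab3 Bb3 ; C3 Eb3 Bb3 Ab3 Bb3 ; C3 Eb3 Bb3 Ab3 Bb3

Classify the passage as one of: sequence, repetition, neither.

repetition

Each 5-note cell is identical (C3 Eb3 Bb3 Ab3 Bb3), restated at the same pitch.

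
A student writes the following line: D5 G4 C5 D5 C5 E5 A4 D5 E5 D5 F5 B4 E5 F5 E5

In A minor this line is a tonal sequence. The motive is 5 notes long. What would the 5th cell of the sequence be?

Unit = 5 notes; the statements start on D5, E5, F5, moving up a 2nd each time.
Carrying on: G5 → A5.
From A5 the diatonic shape gives A5 D5 G5 A5 G5.

A5 D5 G5 A5 G5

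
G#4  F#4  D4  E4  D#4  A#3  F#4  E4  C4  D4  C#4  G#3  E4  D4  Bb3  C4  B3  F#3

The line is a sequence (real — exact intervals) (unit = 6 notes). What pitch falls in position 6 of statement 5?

D3

With 6-note cells, note 6 of each statement runs A#3, G#3, F#3.
Carrying that down a 2nd forward: E3 → D3.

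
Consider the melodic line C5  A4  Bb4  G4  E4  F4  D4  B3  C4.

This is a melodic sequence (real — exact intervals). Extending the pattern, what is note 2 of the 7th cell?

D#2

Grouping in 3s, the 2nd note of each cell is A4, E4, B3.
Each moves down a 4th. Continuing: F#3 → C#3 → G#2 → D#2.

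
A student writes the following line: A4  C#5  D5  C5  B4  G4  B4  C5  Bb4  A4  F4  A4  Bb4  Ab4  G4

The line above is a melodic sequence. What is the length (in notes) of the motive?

5

15 notes total. Splitting into 3 groups of 5:
A4 C#5 D5 C5 B4 | G4 B4 C5 Bb4 A4 | F4 A4 Bb4 Ab4 G4
That's a consistent down a 2nd shift per cell, and no other grouping gives one.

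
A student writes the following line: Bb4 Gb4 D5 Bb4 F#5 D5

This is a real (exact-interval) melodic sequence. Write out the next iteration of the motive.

A#5 F#5

Taking 2-note groups, the heads are Bb4, D5, F#5: the pattern moves up a 3rd.
From A#5 the exact shape gives A#5 F#5.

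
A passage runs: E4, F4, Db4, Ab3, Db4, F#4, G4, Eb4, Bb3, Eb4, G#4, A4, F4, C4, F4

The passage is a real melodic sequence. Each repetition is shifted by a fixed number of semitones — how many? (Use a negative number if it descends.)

The 5-note cells begin on E4, F#4, G#4 — each up a 2nd from the last.
E4 to F#4 spans +2 semitones.

2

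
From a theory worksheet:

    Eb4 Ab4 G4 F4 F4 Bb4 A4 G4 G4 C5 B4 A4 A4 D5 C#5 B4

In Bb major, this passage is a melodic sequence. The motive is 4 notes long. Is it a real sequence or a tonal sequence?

real

Each cell has the same semitone pattern (5, -1, -2) — intervals are preserved exactly.
And Ab4 lies outside Bb major, so the sequence is real rather than tonal.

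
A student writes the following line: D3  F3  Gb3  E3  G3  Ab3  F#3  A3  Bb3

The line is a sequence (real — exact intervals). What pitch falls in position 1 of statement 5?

With 3-note cells, note 1 of each statement runs D3, E3, F#3.
Each moves up a 2nd. Continuing: G#3 → A#3.

A#3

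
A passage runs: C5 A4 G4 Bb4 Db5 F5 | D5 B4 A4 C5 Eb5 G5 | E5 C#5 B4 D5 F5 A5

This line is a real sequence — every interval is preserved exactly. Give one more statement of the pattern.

Unit = 6 notes; the statements start on C5, D5, E5, moving up a 2nd each time.
So cell 4 is F#5 D#5 C#5 E5 G5 B5.

F#5 D#5 C#5 E5 G5 B5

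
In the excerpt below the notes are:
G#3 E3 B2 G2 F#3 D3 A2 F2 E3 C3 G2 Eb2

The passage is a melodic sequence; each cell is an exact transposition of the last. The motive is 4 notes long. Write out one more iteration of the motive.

D3 Bb2 F2 Db2

Unit = 4 notes; the statements start on G#3, F#3, E3, moving down a 2nd each time.
From D3 the exact shape gives D3 Bb2 F2 Db2.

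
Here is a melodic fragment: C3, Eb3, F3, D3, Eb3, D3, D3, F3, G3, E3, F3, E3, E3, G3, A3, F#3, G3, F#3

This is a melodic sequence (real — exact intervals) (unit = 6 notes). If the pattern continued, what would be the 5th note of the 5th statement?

B3

The unit is 6 notes. Position-5 pitches of the 3 shown cells: Eb3, F3, G3.
Each moves up a 2nd. Continuing: A3 → B3.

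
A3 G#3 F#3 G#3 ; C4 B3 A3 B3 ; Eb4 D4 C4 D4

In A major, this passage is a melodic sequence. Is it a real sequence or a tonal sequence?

real

Each cell has the same semitone pattern (-1, -2, 2) — intervals are preserved exactly.
And C4 lies outside A major, so the sequence is real rather than tonal.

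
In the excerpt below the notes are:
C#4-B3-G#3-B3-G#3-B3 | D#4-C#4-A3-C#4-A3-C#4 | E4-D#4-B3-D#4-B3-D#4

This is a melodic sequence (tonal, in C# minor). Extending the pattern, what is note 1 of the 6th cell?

The unit is 6 notes. Position-1 pitches of the 3 shown cells: C#4, D#4, E4.
Extending up a 2nd: F#4 → G#4 → A4.

A4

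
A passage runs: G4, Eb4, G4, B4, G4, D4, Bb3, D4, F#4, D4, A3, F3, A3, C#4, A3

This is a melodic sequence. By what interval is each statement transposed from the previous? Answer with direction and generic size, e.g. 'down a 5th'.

With a 5-note motive the entries are G4, D4, A3, each down a 4th from the previous.
From G4 to D4: down a 4th.

down a 4th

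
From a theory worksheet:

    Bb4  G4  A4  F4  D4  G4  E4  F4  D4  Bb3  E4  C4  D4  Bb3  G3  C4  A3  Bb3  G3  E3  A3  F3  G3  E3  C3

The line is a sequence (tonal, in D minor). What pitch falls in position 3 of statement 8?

A2

The unit is 5 notes. Position-3 pitches of the 5 shown cells: A4, F4, D4, Bb3, G3.
Extending down a 3rd: E3 → C3 → A2.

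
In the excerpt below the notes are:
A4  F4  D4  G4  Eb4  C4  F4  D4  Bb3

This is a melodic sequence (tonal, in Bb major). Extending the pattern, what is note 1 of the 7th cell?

Bb3

With 3-note cells, note 1 of each statement runs A4, G4, F4.
Carrying that down a 2nd forward: Eb4 → D4 → C4 → Bb3.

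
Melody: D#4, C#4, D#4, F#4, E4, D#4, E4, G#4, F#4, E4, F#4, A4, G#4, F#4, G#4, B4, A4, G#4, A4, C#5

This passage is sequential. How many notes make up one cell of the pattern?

4

20 notes total. Splitting into 5 groups of 4:
D#4 C#4 D#4 F#4 | E4 D#4 E4 G#4 | F#4 E4 F#4 A4 | G#4 F#4 G#4 B4 | A4 G#4 A4 C#5
That's a consistent up a 2nd shift per cell, and no other grouping gives one.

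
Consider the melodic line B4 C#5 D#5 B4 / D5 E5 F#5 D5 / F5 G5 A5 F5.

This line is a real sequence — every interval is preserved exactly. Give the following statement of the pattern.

Ab5 Bb5 C6 Ab5

With a 4-note motive the entries are B4, D5, F5, each up a 3rd from the previous.
So cell 4 is Ab5 Bb5 C6 Ab5.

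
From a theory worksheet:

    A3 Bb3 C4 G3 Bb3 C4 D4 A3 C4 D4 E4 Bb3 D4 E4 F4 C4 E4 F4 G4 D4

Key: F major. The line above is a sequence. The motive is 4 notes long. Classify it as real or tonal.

Every note is diatonic to F major.
Cell 1 has +1 semitones from note 1 to 2, but cell 2 has +2 — the interval quality changes while the contour stays the same, which is the hallmark of a tonal sequence.

tonal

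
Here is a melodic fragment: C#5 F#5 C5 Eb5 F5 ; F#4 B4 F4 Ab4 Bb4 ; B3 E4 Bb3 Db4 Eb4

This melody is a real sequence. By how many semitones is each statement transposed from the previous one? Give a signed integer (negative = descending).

Unit = 5 notes; the statements start on C#5, F#4, B3, moving down a 5th each time.
C#5→F#4 is 66 − 73 = -7 semitones.

-7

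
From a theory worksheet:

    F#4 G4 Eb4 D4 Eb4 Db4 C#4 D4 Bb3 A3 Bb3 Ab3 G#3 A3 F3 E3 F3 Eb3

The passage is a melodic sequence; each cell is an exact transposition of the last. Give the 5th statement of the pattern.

A#2 B2 G2 F#2 G2 F2

Unit = 6 notes; the statements start on F#4, C#4, G#3, moving down a 4th each time.
Continuing the starts: D#3 → A#2.
So cell 5 is A#2 B2 G2 F#2 G2 F2.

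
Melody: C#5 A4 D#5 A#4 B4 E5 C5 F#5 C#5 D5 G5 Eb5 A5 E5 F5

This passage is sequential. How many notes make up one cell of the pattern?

5

There are 15 notes; a 5-note unit gives 3 cells:
C#5 A4 D#5 A#4 B4 | E5 C5 F#5 C#5 D5 | G5 Eb5 A5 E5 F5
Each cell is the previous one up a 3rd — so the unit is 5 notes.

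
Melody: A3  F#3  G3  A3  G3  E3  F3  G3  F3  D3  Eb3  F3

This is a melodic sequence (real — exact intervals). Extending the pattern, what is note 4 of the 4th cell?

With 4-note cells, note 4 of each statement runs A3, G3, F3.
From F3, down a 2nd gives Eb3.

Eb3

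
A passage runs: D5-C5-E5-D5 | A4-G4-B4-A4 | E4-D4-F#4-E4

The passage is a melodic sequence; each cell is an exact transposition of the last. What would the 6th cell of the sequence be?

C#3 B2 D#3 C#3

With a 4-note motive the entries are D5, A4, E4, each down a 4th from the previous.
Continuing the starts: B3 → F#3 → C#3.
Statement 6 starts on C#3 and keeps the same exact contour: C#3 B2 D#3 C#3.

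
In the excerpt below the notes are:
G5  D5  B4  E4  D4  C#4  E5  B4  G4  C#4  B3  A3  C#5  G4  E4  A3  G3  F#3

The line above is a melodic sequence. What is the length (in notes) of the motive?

18 notes total. Splitting into 3 groups of 6:
G5 D5 B4 E4 D4 C#4 | E5 B4 G4 C#4 B3 A3 | C#5 G4 E4 A3 G3 F#3
Each cell is the previous one down a 3rd — so the unit is 6 notes.

6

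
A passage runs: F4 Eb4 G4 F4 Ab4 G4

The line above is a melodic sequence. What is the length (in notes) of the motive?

There are 6 notes; a 2-note unit gives 3 cells:
F4 Eb4 | G4 F4 | Ab4 G4
That's a consistent up a 2nd shift per cell, and no other grouping gives one.

2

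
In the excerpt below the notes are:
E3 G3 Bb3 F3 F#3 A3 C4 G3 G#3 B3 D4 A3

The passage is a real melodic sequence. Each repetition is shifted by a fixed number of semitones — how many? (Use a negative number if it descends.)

With a 4-note motive the entries are E3, F#3, G#3, each up a 2nd from the previous.
Counting half-steps from E3 to F#3: 2.

2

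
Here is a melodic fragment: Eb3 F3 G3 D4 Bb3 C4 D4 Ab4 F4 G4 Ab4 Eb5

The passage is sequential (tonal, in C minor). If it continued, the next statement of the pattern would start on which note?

With a 4-note motive the entries are Eb3, Bb3, F4, each up a 5th from the previous.
One more step up a 5th gives C5.

C5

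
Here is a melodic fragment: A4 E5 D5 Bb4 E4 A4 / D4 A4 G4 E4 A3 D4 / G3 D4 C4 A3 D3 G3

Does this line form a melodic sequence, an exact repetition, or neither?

Each 6-note cell is the previous one transposed down a 5th.

sequence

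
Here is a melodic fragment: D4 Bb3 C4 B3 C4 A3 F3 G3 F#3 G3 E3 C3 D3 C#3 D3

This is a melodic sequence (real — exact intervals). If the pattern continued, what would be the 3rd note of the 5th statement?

Grouping in 5s, the 3rd note of each cell is C4, G3, D3.
Extending down a 4th: A2 → E2.

E2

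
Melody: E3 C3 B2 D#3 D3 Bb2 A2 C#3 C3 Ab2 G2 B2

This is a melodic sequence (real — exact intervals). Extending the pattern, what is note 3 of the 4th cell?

F2

Grouping in 4s, the 3rd note of each cell is B2, A2, G2.
From G2, down a 2nd gives F2.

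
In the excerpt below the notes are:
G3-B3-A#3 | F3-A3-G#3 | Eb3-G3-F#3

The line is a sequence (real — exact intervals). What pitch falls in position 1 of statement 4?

Db3

The unit is 3 notes. Position-1 pitches of the 3 shown cells: G3, F3, Eb3.
From Eb3, down a 2nd gives Db3.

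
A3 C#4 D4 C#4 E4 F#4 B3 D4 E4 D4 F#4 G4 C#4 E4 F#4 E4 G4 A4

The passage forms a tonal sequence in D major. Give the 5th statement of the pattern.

E4 G4 A4 G4 B4 C#5

The 6-note cells begin on A3, B3, C#4 — each up a 2nd from the last.
Extending up a 2nd: D4 → E4.
From E4 the diatonic shape gives E4 G4 A4 G4 B4 C#5.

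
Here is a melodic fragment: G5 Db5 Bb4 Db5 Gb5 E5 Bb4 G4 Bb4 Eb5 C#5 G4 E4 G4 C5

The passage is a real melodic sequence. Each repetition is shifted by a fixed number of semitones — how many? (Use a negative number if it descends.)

Unit = 5 notes; the statements start on G5, E5, C#5, moving down a 3rd each time.
G5→E5 is 76 − 79 = -3 semitones.

-3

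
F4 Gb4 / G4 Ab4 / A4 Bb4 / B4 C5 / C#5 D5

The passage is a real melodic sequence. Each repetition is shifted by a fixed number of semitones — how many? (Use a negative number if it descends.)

2

With a 2-note motive the entries are F4, G4, A4, B4, C#5, each up a 2nd from the previous.
Counting half-steps from F4 to G4: 2.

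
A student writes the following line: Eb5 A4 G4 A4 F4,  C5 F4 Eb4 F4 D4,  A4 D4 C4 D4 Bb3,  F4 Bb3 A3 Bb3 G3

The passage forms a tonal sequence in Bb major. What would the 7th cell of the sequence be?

G3 C3 Bb2 C3 A2

Unit = 5 notes; the statements start on Eb5, C5, A4, F4, moving down a 3rd each time.
Carrying on: D4 → Bb3 → G3.
So cell 7 is G3 C3 Bb2 C3 A2.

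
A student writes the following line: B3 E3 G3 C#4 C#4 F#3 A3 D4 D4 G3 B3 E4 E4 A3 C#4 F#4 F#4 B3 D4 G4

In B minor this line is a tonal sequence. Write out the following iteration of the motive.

G4 C#4 E4 A4

With a 4-note motive the entries are B3, C#4, D4, E4, F#4, each up a 2nd from the previous.
So cell 6 is G4 C#4 E4 A4.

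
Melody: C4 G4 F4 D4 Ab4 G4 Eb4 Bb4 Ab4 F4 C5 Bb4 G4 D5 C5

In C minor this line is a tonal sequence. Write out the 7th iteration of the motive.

With a 3-note motive the entries are C4, D4, Eb4, F4, G4, each up a 2nd from the previous.
Continuing the starts: Ab4 → Bb4.
So cell 7 is Bb4 F5 Eb5.

Bb4 F5 Eb5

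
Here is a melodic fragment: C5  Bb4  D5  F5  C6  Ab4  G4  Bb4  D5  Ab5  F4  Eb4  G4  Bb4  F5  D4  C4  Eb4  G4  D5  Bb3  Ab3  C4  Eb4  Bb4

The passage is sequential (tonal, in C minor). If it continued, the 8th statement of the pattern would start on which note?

C3

The 5-note cells begin on C5, Ab4, F4, D4, Bb3 — each down a 3rd from the last.
Extending the heads down a 3rd: G3 → Eb3 → C3.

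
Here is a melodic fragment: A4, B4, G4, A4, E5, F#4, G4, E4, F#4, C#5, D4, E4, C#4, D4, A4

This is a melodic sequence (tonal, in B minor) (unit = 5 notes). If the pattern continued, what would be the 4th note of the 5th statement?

G3

Grouping in 5s, the 4th note of each cell is A4, F#4, D4.
Extending down a 3rd: B3 → G3.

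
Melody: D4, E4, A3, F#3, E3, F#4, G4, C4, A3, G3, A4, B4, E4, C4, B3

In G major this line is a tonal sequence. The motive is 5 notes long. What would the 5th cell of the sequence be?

With a 5-note motive the entries are D4, F#4, A4, each up a 3rd from the previous.
Continuing the starts: C5 → E5.
From E5 the diatonic shape gives E5 F#5 B4 G4 F#4.

E5 F#5 B4 G4 F#4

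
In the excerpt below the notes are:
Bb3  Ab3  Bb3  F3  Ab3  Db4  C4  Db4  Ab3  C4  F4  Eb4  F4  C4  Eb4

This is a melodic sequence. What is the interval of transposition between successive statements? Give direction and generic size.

up a 3rd

Taking 5-note groups, the heads are Bb3, Db4, F4: the pattern moves up a 3rd.
Bb3 to Db4 is up a 3rd.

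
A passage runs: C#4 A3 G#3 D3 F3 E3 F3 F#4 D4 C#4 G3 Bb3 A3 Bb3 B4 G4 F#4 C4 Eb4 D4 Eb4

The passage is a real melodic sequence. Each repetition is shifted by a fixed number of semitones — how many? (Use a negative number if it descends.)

5

Unit = 7 notes; the statements start on C#4, F#4, B4, moving up a 4th each time.
Counting half-steps from C#4 to F#4: 5.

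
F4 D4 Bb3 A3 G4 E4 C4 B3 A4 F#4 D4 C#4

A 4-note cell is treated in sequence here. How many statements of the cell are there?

3

12 notes in groups of 4 gives 12/4 = 3 statements.
Starts: F4, G4, A4 — each up a 2nd.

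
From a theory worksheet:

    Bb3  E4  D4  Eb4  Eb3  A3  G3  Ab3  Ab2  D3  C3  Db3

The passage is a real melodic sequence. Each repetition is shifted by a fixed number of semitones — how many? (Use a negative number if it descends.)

Taking 4-note groups, the heads are Bb3, Eb3, Ab2: the pattern moves down a 5th.
Bb3→Eb3 is 51 − 58 = -7 semitones.

-7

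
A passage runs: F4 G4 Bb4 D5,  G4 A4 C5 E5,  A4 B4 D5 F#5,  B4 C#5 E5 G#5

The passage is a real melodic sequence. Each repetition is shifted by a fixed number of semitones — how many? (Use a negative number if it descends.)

2

Taking 4-note groups, the heads are F4, G4, A4, B4: the pattern moves up a 2nd.
F4→G4 is 67 − 65 = 2 semitones.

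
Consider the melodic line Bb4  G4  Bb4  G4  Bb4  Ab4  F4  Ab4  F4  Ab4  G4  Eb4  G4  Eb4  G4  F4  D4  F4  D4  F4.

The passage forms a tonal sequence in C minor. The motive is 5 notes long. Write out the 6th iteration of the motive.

D4 Bb3 D4 Bb3 D4

The 5-note cells begin on Bb4, Ab4, G4, F4 — each down a 2nd from the last.
Carrying on: Eb4 → D4.
Statement 6 starts on D4 and keeps the same diatonic contour: D4 Bb3 D4 Bb3 D4.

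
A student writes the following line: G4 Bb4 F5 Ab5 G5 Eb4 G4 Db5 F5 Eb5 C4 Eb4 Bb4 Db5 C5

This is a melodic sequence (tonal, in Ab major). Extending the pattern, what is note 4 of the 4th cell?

The unit is 5 notes. Position-4 pitches of the 3 shown cells: Ab5, F5, Db5.
Each moves down a 3rd; the next is Bb4.

Bb4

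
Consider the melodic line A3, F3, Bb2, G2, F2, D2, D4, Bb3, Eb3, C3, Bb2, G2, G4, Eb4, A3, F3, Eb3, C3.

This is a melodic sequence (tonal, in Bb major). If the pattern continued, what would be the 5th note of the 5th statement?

With 6-note cells, note 5 of each statement runs F2, Bb2, Eb3.
Extending up a 4th: A3 → D4.

D4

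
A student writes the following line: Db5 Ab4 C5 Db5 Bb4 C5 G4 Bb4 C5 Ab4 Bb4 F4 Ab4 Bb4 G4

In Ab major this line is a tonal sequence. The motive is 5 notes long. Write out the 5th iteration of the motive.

G4 Db4 F4 G4 Eb4

Taking 5-note groups, the heads are Db5, C5, Bb4: the pattern moves down a 2nd.
Continuing the starts: Ab4 → G4.
Statement 5 starts on G4 and keeps the same diatonic contour: G4 Db4 F4 G4 Eb4.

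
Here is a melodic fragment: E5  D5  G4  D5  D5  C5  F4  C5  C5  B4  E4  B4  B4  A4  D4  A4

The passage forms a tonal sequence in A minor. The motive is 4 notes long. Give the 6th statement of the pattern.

G4 F4 B3 F4

Unit = 4 notes; the statements start on E5, D5, C5, B4, moving down a 2nd each time.
Extending down a 2nd: A4 → G4.
So cell 6 is G4 F4 B3 F4.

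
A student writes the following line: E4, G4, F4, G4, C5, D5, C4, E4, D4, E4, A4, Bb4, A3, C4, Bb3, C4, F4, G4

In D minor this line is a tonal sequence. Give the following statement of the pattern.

Taking 6-note groups, the heads are E4, C4, A3: the pattern moves down a 3rd.
From F3 the diatonic shape gives F3 A3 G3 A3 D4 E4.

F3 A3 G3 A3 D4 E4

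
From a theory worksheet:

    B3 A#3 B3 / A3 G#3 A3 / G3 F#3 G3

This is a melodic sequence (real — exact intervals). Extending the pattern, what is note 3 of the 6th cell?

Db3

The unit is 3 notes. Position-3 pitches of the 3 shown cells: B3, A3, G3.
Carrying that down a 2nd forward: F3 → Eb3 → Db3.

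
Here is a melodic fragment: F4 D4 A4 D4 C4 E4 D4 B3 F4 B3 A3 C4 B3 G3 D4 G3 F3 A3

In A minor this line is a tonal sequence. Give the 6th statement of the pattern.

C3 A2 E3 A2 G2 B2

The 6-note cells begin on F4, D4, B3 — each down a 3rd from the last.
Extending down a 3rd: G3 → E3 → C3.
From C3 the diatonic shape gives C3 A2 E3 A2 G2 B2.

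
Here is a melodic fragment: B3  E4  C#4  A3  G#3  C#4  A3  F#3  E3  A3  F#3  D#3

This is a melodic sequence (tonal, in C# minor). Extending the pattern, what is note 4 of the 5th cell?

G#2

With 4-note cells, note 4 of each statement runs A3, F#3, D#3.
Carrying that down a 3rd forward: B2 → G#2.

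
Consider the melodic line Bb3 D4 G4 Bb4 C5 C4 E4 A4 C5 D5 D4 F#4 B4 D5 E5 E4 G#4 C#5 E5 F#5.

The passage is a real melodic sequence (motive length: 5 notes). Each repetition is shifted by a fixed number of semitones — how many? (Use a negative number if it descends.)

2

With a 5-note motive the entries are Bb3, C4, D4, E4, each up a 2nd from the previous.
Counting half-steps from Bb3 to C4: 2.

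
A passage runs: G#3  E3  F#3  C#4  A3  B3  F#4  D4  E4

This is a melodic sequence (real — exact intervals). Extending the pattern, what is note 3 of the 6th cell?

Grouping in 3s, the 3rd note of each cell is F#3, B3, E4.
Carrying that up a 4th forward: A4 → D5 → G5.

G5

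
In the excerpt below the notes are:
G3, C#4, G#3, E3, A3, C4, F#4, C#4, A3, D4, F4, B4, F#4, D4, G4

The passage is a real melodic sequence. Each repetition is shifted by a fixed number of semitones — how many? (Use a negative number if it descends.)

5

Taking 5-note groups, the heads are G3, C4, F4: the pattern moves up a 4th.
G3 to C4 spans +5 semitones.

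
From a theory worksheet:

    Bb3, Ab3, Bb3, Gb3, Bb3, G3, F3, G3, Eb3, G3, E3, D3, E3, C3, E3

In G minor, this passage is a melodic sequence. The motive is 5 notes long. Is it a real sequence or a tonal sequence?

Each cell has the same semitone pattern (-2, 2, -4, 4) — intervals are preserved exactly.
And Ab3 lies outside G minor, so the sequence is real rather than tonal.

real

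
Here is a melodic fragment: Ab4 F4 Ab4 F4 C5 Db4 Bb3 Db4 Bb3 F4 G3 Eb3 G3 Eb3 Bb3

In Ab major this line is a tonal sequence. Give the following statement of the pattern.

C3 Ab2 C3 Ab2 Eb3

The 5-note cells begin on Ab4, Db4, G3 — each down a 5th from the last.
Statement 4 starts on C3 and keeps the same diatonic contour: C3 Ab2 C3 Ab2 Eb3.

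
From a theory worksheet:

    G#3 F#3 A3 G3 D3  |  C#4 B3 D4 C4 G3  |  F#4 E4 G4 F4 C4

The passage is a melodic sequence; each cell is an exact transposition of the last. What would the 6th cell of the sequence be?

A5 G5 Bb5 Ab5 Eb5

Unit = 5 notes; the statements start on G#3, C#4, F#4, moving up a 4th each time.
Continuing the starts: B4 → E5 → A5.
Statement 6 starts on A5 and keeps the same exact contour: A5 G5 Bb5 Ab5 Eb5.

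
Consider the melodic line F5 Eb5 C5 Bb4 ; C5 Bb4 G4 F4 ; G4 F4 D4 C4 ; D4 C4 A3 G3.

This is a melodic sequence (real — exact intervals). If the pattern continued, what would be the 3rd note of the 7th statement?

Grouping in 4s, the 3rd note of each cell is C5, G4, D4, A3.
Extending down a 4th: E3 → B2 → F#2.

F#2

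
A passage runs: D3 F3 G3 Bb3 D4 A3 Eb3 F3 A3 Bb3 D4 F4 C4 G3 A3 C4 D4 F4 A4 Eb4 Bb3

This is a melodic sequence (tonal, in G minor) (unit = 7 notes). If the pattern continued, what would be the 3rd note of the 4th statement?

F4

The unit is 7 notes. Position-3 pitches of the 3 shown cells: G3, Bb3, D4.
From D4, up a 3rd gives F4.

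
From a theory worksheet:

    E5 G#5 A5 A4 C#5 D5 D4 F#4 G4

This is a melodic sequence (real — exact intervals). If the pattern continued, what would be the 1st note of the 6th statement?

F2

Grouping in 3s, the 1st note of each cell is E5, A4, D4.
Extending down a 5th: G3 → C3 → F2.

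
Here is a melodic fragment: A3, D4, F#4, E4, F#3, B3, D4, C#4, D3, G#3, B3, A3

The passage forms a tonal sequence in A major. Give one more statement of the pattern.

With a 4-note motive the entries are A3, F#3, D3, each down a 3rd from the previous.
From B2 the diatonic shape gives B2 E3 G#3 F#3.

B2 E3 G#3 F#3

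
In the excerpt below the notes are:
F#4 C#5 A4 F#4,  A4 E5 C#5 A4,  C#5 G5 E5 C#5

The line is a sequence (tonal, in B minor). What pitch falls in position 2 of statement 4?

B5

Grouping in 4s, the 2nd note of each cell is C#5, E5, G5.
From G5, up a 3rd gives B5.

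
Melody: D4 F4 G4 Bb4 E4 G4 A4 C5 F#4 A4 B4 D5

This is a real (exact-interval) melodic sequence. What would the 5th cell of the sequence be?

A#4 C#5 D#5 F#5

Taking 4-note groups, the heads are D4, E4, F#4: the pattern moves up a 2nd.
Extending up a 2nd: G#4 → A#4.
So cell 5 is A#4 C#5 D#5 F#5.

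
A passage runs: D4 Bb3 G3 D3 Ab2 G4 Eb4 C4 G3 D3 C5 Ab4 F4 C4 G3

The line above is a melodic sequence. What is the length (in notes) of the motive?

5

There are 15 notes; a 5-note unit gives 3 cells:
D4 Bb3 G3 D3 Ab2 | G4 Eb4 C4 G3 D3 | C5 Ab4 F4 C4 G3
That's a consistent up a 4th shift per cell, and no other grouping gives one.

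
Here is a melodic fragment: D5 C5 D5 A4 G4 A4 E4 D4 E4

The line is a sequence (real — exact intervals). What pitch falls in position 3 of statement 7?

With 3-note cells, note 3 of each statement runs D5, A4, E4.
Extending down a 4th: B3 → F#3 → C#3 → G#2.

G#2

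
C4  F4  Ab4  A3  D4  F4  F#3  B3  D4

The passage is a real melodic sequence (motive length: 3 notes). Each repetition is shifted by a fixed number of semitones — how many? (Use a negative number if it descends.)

The 3-note cells begin on C4, A3, F#3 — each down a 3rd from the last.
Counting half-steps from C4 to A3: -3.

-3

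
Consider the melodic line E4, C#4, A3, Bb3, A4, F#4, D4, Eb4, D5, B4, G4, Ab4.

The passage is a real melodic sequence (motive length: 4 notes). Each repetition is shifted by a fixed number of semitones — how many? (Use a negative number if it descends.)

Unit = 4 notes; the statements start on E4, A4, D5, moving up a 4th each time.
E4 to A4 spans +5 semitones.

5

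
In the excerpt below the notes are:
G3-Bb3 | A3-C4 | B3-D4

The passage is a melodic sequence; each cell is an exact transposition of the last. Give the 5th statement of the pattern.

Unit = 2 notes; the statements start on G3, A3, B3, moving up a 2nd each time.
Extending up a 2nd: C#4 → D#4.
From D#4 the exact shape gives D#4 F#4.

D#4 F#4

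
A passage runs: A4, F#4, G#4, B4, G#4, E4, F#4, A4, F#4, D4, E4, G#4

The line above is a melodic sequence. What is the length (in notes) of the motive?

Try groups of 4 (3 cells in 12 notes):
A4 F#4 G#4 B4 | G#4 E4 F#4 A4 | F#4 D4 E4 G#4
Each cell is the previous one down a 2nd — so the unit is 4 notes.

4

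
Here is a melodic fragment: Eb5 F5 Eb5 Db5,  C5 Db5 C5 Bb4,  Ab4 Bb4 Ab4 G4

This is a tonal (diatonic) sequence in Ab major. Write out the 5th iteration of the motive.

The 4-note cells begin on Eb5, C5, Ab4 — each down a 3rd from the last.
Carrying on: F4 → Db4.
From Db4 the diatonic shape gives Db4 Eb4 Db4 C4.

Db4 Eb4 Db4 C4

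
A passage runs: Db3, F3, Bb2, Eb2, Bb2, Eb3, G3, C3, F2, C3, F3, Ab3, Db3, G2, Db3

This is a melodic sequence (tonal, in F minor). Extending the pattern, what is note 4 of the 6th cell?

The unit is 5 notes. Position-4 pitches of the 3 shown cells: Eb2, F2, G2.
Extending up a 2nd: Ab2 → Bb2 → C3.

C3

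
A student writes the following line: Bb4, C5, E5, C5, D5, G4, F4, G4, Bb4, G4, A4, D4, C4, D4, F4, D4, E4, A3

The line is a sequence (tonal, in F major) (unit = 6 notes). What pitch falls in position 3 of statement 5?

The unit is 6 notes. Position-3 pitches of the 3 shown cells: E5, Bb4, F4.
Each moves down a 4th. Continuing: C4 → G3.

G3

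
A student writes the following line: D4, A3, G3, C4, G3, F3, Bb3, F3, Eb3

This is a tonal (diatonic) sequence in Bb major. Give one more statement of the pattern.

Taking 3-note groups, the heads are D4, C4, Bb3: the pattern moves down a 2nd.
From A3 the diatonic shape gives A3 Eb3 D3.

A3 Eb3 D3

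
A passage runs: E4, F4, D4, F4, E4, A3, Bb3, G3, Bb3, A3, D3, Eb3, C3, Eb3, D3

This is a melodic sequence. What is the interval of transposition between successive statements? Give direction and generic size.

The 5-note cells begin on E4, A3, D3 — each down a 5th from the last.
From E4 to A3: down a 5th.

down a 5th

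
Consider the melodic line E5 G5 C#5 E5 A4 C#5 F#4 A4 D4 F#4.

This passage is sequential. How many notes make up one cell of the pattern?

10 notes total. Splitting into 5 groups of 2:
E5 G5 | C#5 E5 | A4 C#5 | F#4 A4 | D4 F#4
Every group is a transposition down a 3rd of the one before; no shorter unit works.

2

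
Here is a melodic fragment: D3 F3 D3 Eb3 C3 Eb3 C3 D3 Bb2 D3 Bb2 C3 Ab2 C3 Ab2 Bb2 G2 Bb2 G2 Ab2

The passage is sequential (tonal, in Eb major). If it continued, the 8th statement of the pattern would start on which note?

D2

The 4-note cells begin on D3, C3, Bb2, Ab2, G2 — each down a 2nd from the last.
Extending the heads down a 2nd: F2 → Eb2 → D2.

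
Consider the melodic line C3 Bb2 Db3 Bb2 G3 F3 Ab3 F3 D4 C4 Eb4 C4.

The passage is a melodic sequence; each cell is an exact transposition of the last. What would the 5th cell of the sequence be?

The 4-note cells begin on C3, G3, D4 — each up a 5th from the last.
Carrying on: A4 → E5.
From E5 the exact shape gives E5 D5 F5 D5.

E5 D5 F5 D5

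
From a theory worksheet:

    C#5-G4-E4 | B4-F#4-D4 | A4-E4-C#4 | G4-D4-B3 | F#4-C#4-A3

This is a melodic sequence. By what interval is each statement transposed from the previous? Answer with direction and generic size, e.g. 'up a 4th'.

down a 2nd

Taking 3-note groups, the heads are C#5, B4, A4, G4, F#4: the pattern moves down a 2nd.
C#5 to B4 is down a 2nd.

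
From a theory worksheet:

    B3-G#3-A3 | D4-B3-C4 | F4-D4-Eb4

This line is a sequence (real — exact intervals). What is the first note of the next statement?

Ab4

Taking 3-note groups, the heads are B3, D4, F4: the pattern moves up a 3rd.
One more step up a 3rd gives Ab4.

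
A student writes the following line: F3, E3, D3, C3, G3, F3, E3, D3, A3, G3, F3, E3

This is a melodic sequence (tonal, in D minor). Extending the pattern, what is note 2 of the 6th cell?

Grouping in 4s, the 2nd note of each cell is E3, F3, G3.
Each moves up a 2nd. Continuing: A3 → Bb3 → C4.

C4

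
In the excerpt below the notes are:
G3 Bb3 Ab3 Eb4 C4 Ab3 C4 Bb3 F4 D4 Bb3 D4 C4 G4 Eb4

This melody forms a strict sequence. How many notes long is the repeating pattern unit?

5

Try groups of 5 (3 cells in 15 notes):
G3 Bb3 Ab3 Eb4 C4 | Ab3 C4 Bb3 F4 D4 | Bb3 D4 C4 G4 Eb4
Each cell is the previous one up a 2nd — so the unit is 5 notes.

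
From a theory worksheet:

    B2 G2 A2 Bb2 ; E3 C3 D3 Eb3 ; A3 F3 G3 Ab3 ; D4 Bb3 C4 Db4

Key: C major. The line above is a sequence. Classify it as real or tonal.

real

Each cell has the same semitone pattern (-4, 2, 1) — intervals are preserved exactly.
And Bb2 lies outside C major, so the sequence is real rather than tonal.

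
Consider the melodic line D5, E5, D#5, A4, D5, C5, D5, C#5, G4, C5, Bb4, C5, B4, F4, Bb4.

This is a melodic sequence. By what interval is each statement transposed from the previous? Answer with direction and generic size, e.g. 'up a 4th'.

Unit = 5 notes; the statements start on D5, C5, Bb4, moving down a 2nd each time.
From D5 to C5: down a 2nd.

down a 2nd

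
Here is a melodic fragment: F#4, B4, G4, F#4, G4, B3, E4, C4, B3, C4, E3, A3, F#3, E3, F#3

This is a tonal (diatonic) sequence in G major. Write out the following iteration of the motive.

A2 D3 B2 A2 B2

With a 5-note motive the entries are F#4, B3, E3, each down a 5th from the previous.
From A2 the diatonic shape gives A2 D3 B2 A2 B2.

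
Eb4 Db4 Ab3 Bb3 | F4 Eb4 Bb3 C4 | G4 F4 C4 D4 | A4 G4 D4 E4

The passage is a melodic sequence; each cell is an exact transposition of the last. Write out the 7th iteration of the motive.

The 4-note cells begin on Eb4, F4, G4, A4 — each up a 2nd from the last.
Extending up a 2nd: B4 → C#5 → D#5.
So cell 7 is D#5 C#5 G#4 A#4.

D#5 C#5 G#4 A#4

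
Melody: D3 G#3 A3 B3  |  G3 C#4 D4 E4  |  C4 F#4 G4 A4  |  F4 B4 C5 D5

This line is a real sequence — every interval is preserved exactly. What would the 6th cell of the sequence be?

Unit = 4 notes; the statements start on D3, G3, C4, F4, moving up a 4th each time.
Extending up a 4th: Bb4 → Eb5.
From Eb5 the exact shape gives Eb5 A5 Bb5 C6.

Eb5 A5 Bb5 C6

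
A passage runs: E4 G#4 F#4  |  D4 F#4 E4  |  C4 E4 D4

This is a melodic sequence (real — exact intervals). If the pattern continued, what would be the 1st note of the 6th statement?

Grouping in 3s, the 1st note of each cell is E4, D4, C4.
Each moves down a 2nd. Continuing: Bb3 → Ab3 → Gb3.

Gb3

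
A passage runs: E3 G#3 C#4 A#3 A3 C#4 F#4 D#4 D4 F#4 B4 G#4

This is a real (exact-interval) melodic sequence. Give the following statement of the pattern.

G4 B4 E5 C#5

Taking 4-note groups, the heads are E3, A3, D4: the pattern moves up a 4th.
Statement 4 starts on G4 and keeps the same exact contour: G4 B4 E5 C#5.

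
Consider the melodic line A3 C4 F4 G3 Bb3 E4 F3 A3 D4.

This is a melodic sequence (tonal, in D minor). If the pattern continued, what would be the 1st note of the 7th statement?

Grouping in 3s, the 1st note of each cell is A3, G3, F3.
Each moves down a 2nd. Continuing: E3 → D3 → C3 → Bb2.

Bb2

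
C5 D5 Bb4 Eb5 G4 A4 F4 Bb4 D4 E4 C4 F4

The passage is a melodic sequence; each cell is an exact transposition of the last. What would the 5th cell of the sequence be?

E3 F#3 D3 G3

Unit = 4 notes; the statements start on C5, G4, D4, moving down a 4th each time.
Carrying on: A3 → E3.
So cell 5 is E3 F#3 D3 G3.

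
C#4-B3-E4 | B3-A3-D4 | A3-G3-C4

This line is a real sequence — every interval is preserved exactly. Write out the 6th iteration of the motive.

Eb3 Db3 Gb3

Taking 3-note groups, the heads are C#4, B3, A3: the pattern moves down a 2nd.
Extending down a 2nd: G3 → F3 → Eb3.
From Eb3 the exact shape gives Eb3 Db3 Gb3.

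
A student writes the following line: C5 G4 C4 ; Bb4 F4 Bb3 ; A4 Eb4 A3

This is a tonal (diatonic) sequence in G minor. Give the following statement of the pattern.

With a 3-note motive the entries are C5, Bb4, A4, each down a 2nd from the previous.
Statement 4 starts on G4 and keeps the same diatonic contour: G4 D4 G3.

G4 D4 G3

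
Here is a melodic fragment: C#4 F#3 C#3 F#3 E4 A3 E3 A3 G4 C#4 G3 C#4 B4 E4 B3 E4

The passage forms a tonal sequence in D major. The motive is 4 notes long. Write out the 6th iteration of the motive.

Taking 4-note groups, the heads are C#4, E4, G4, B4: the pattern moves up a 3rd.
Extending up a 3rd: D5 → F#5.
Statement 6 starts on F#5 and keeps the same diatonic contour: F#5 B4 F#4 B4.

F#5 B4 F#4 B4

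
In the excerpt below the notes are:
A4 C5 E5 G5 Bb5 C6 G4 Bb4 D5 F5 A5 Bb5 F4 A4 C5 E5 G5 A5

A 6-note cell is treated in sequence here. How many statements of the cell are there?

18 notes in groups of 6 gives 18/6 = 3 statements.
Starts: A4, G4, F4 — each down a 2nd.

3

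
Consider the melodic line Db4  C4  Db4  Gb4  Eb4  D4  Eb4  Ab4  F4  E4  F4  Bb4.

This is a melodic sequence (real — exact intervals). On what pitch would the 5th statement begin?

A4

Unit = 4 notes; the statements start on Db4, Eb4, F4, moving up a 2nd each time.
Extending the heads up a 2nd: G4 → A4.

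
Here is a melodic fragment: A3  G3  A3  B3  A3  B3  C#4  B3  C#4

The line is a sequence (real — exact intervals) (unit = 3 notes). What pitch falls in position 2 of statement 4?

C#4

Grouping in 3s, the 2nd note of each cell is G3, A3, B3.
From B3, up a 2nd gives C#4.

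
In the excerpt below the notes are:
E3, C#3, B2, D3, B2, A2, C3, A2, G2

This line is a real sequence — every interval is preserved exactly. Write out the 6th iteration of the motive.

The 3-note cells begin on E3, D3, C3 — each down a 2nd from the last.
Carrying on: Bb2 → Ab2 → Gb2.
From Gb2 the exact shape gives Gb2 Eb2 Db2.

Gb2 Eb2 Db2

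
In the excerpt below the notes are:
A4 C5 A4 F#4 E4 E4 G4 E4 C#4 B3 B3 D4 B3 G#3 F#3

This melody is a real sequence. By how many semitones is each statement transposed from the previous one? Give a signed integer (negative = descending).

The 5-note cells begin on A4, E4, B3 — each down a 4th from the last.
Counting half-steps from A4 to E4: -5.

-5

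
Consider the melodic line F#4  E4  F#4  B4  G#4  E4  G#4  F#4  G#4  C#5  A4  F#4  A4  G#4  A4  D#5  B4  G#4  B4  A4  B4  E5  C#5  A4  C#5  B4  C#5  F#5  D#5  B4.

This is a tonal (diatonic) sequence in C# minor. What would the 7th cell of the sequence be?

E5 D#5 E5 A5 F#5 D#5

The 6-note cells begin on F#4, G#4, A4, B4, C#5 — each up a 2nd from the last.
Continuing the starts: D#5 → E5.
So cell 7 is E5 D#5 E5 A5 F#5 D#5.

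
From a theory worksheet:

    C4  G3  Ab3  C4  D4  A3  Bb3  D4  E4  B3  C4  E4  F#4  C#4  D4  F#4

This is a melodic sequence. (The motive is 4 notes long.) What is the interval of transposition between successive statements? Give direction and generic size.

Taking 4-note groups, the heads are C4, D4, E4, F#4: the pattern moves up a 2nd.
C4 to D4 is up a 2nd.

up a 2nd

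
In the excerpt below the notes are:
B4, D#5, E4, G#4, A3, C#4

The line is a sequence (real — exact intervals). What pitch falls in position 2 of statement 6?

The unit is 2 notes. Position-2 pitches of the 3 shown cells: D#5, G#4, C#4.
Each moves down a 5th. Continuing: F#3 → B2 → E2.

E2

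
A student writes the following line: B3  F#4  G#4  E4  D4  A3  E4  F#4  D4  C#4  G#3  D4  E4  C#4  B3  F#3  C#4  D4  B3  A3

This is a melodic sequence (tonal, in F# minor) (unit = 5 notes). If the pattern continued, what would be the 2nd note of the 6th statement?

A3

The unit is 5 notes. Position-2 pitches of the 4 shown cells: F#4, E4, D4, C#4.
Carrying that down a 2nd forward: B3 → A3.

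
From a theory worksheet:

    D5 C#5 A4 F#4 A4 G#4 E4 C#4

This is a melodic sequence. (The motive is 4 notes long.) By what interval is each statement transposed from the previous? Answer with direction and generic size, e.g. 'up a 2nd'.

down a 4th

With a 4-note motive the entries are D5, A4, each down a 4th from the previous.
From D5 to A4: down a 4th.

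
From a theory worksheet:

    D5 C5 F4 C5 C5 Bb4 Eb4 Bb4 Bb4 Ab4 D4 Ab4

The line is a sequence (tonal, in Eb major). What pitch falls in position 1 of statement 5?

With 4-note cells, note 1 of each statement runs D5, C5, Bb4.
Each moves down a 2nd. Continuing: Ab4 → G4.

G4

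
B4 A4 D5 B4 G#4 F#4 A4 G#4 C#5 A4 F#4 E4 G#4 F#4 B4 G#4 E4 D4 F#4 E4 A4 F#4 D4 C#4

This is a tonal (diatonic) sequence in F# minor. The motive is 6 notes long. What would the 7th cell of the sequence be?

The 6-note cells begin on B4, A4, G#4, F#4 — each down a 2nd from the last.
Extending down a 2nd: E4 → D4 → C#4.
From C#4 the diatonic shape gives C#4 B3 E4 C#4 A3 G#3.

C#4 B3 E4 C#4 A3 G#3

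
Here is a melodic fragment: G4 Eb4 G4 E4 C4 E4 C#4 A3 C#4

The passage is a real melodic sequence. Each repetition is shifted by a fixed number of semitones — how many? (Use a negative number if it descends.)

The 3-note cells begin on G4, E4, C#4 — each down a 3rd from the last.
Counting half-steps from G4 to E4: -3.

-3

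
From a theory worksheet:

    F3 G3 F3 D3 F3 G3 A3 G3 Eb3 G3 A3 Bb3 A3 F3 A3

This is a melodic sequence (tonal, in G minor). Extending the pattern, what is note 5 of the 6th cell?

With 5-note cells, note 5 of each statement runs F3, G3, A3.
Extending up a 2nd: Bb3 → C4 → D4.

D4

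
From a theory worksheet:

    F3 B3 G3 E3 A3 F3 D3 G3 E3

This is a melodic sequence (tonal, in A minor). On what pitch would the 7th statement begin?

Unit = 3 notes; the statements start on F3, E3, D3, moving down a 2nd each time.
Continuing: C3 → B2 → A2 → G2. Statement 7 starts on G2.

G2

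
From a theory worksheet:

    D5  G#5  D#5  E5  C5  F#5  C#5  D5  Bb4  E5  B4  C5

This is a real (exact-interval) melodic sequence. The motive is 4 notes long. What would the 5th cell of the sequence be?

Gb4 C5 G4 Ab4

With a 4-note motive the entries are D5, C5, Bb4, each down a 2nd from the previous.
Extending down a 2nd: Ab4 → Gb4.
Statement 5 starts on Gb4 and keeps the same exact contour: Gb4 C5 G4 Ab4.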